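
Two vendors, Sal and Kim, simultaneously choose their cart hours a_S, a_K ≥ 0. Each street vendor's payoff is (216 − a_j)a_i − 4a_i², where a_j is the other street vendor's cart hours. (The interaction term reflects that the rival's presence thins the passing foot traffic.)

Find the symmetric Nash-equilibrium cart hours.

24

Sal's payoff is (216 − a_K)a_S − 4a_S².
∂π/∂a_S = 216 − a_K − 8a_S = 0, so a_S = 27 − 0.125a_K.
Setting a_S = a_K in the reaction function: a_S = 27 − 0.125a_S, so a_S = 27 / 1.125 = 24.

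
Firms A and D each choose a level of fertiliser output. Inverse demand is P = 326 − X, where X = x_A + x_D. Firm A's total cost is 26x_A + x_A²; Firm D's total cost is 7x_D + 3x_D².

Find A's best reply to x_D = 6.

Firm A's profit: π = x_A(326 − (x_A + x_D)) − 26x_A − x_A².
∂π/∂x_A = 300 − 4x_A − x_D = 0, so x_A = 75 − 0.25x_D.
At x_D = 6: x_A = 75 − 0.25·6 = 73.5.

73.5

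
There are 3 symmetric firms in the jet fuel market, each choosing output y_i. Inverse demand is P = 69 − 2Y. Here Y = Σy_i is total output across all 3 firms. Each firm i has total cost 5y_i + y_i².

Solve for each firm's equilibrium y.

6.4

A representative firm's profit is π_i = y_i(69 − 2Y) − 5y_i − y_i², with Y = y_i + Σ_{j≠i} y_j.
First-order condition: 64 − 6y_i − 2Σ_{j≠i} y_j = 0.
With identical firms, set every y_j = y: then 64 − 6y − 4y = 0, i.e. y = 64/10 = 6.4.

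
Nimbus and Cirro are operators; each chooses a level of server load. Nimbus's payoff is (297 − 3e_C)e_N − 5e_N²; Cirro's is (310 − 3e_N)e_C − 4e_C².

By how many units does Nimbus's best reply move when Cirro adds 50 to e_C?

-15

Expanding Nimbus's payoff: 297e_N − 3e_Ce_N − 5e_N².
∂π/∂e_N = 297 − 3e_C − 10e_N = 0, so e_N = 29.7 − 0.3e_C.
The reaction-function slope is −0.3, so a 50-unit rise in e_C moves e_N by −0.3 × 50 = −15. Nimbus's best response falls — the actions are strategic substitutes.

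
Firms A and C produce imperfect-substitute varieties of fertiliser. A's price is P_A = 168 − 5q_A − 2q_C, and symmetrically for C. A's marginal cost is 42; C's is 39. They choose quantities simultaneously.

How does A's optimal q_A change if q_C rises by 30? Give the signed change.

-6

Firm A's profit: π = q_A(168 − 5q_A − 2q_C) − 42q_A.
∂π/∂q_A = 126 − 10q_A − 2q_C = 0 ⇒ q_A = 12.6 − 0.2q_C.
The reaction-function slope is −0.2, so a 30-unit rise in q_C moves q_A by −0.2 × 30 = −6. A's best response falls — the actions are strategic substitutes.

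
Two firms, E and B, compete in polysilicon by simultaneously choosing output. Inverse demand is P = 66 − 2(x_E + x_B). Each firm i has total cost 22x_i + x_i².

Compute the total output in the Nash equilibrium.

Firm E's profit: π = x_E(66 − 2(x_E + x_B)) − 22x_E − x_E².
∂π/∂x_E = 44 − 6x_E − 2x_B = 0, so x_E = 22/3 − (1/3)x_B.
The game is symmetric, so in equilibrium x_B = x_E: the reaction function gives (4/3)x_E = 22/3, hence x_E = 5.5.
Total output: 5.5 + 5.5 = 11.

11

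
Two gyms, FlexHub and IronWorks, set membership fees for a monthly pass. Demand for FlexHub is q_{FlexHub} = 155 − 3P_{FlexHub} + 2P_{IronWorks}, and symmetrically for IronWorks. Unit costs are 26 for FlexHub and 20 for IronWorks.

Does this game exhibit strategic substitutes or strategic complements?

FlexHub's profit: π = (P_{FlexHub} − 26)(155 − 3P_{FlexHub} + 2P_{IronWorks}).
∂π/∂P_{FlexHub} = 233 − 6P_{FlexHub} + 2P_{IronWorks} = 0 ⇒ P_{FlexHub} = 233/6 + (1/3)P_{IronWorks}.
The best-response slope dP_{FlexHub}/dP_{IronWorks} = 1/3 > 0: the reaction function is upward-sloping, so the choices are strategic complements.

strategic complements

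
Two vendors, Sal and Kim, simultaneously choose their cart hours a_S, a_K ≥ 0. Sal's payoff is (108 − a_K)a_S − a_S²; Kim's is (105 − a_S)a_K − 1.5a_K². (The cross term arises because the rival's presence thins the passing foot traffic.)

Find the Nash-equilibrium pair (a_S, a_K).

43.8, 20.4

Expanding Sal's payoff: 108a_S − a_Ka_S − a_S².
∂π/∂a_S = 108 − a_K − 2a_S = 0, so a_S = 54 − 0.5a_K.
Likewise for Kim: a_K = 35 − (1/3)a_S.
Plugging a_K into Sal's best response: a_S = 54 − 0.5(35 − (1/3)a_S) ⇒ (5/6)a_S = 36.5, so a_S = 43.8.
Then a_K = 35 − (1/3)·43.8 = 20.4.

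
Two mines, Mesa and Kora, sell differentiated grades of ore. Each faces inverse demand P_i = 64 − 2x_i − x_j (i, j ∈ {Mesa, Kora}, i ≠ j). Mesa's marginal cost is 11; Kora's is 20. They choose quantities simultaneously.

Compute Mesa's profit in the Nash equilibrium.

Mine Mesa's profit: π = x_{Mesa}(64 − 2x_{Mesa} − x_{Kora}) − 11x_{Mesa}.
∂π/∂x_{Mesa} = 53 − 4x_{Mesa} − x_{Kora} = 0 ⇒ x_{Mesa} = 13.25 − 0.25x_{Kora}.
Similarly x_{Kora} = 11 − 0.25x_{Mesa}.
Substituting the second reaction function into the first: x_{Mesa} = 13.25 − 0.25(11 − 0.25x_{Mesa}), which gives 0.9375x_{Mesa} = 10.5 ⇒ x_{Mesa} = 11.2.
Then x_{Kora} = 11 − 0.25·11.2 = 8.2.
P_{Mesa} = 64 − 2·11.2 − 8.2 = 33.4.
Profit = (33.4 − 11)·11.2 = 250.88.

250.88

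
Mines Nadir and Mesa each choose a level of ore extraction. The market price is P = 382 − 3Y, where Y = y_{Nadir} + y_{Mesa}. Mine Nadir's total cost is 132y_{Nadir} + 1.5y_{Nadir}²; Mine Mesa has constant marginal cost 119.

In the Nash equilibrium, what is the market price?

226.8

Mine Nadir's profit: π = y_{Nadir}(382 − 3(y_{Nadir} + y_{Mesa})) − 132y_{Nadir} − 1.5y_{Nadir}².
∂π/∂y_{Nadir} = 250 − 9y_{Nadir} − 3y_{Mesa} = 0, so y_{Nadir} = 250/9 − (1/3)y_{Mesa}.
For Mesa: ∂π/∂y_{Mesa} = 263 − 6y_{Mesa} − 3y_{Nadir} = 0 ⇒ y_{Mesa} = 263/6 − 0.5y_{Nadir}.
Plugging y_{Mesa} into Nadir's best response: y_{Nadir} = 250/9 − (1/3)(263/6 − 0.5y_{Nadir}) ⇒ (5/6)y_{Nadir} = 79/6, so y_{Nadir} = 15.8.
Then y_{Mesa} = 263/6 − 0.5·15.8 = 539/15.
Equilibrium price: P = 382 − 3·(776/15) = 226.8.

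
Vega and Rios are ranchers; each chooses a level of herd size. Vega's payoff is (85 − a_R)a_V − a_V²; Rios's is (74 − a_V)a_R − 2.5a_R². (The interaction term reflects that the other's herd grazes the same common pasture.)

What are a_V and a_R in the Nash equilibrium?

Expanding Vega's payoff: 85a_V − a_Ra_V − a_V².
∂π/∂a_V = 85 − a_R − 2a_V = 0, so a_V = 42.5 − 0.5a_R.
Likewise for Rios: a_R = 14.8 − 0.2a_V.
Plugging a_R into Vega's best response: a_V = 42.5 − 0.5(14.8 − 0.2a_V) ⇒ 0.9a_V = 35.1, so a_V = 39.
Then a_R = 14.8 − 0.2·39 = 7.

39, 7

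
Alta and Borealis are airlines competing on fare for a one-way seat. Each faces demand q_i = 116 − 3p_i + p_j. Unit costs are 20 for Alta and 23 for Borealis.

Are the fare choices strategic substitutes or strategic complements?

strategic complements

Alta's profit: π = (p_{Alta} − 20)(116 − 3p_{Alta} + p_{Borealis}).
∂π/∂p_{Alta} = 176 − 6p_{Alta} + p_{Borealis} = 0 ⇒ p_{Alta} = 88/3 + (1/6)p_{Borealis}.
The best-response slope dp_{Alta}/dp_{Borealis} = 1/6 > 0: the reaction function is upward-sloping, so the choices are strategic complements.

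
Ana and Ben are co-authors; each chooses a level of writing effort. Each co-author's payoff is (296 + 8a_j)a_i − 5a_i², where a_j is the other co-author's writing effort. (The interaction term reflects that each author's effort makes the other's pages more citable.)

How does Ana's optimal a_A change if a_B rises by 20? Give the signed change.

Ana's payoff is (296 + 8a_B)a_A − 5a_A².
∂π/∂a_A = 296 + 8a_B − 10a_A = 0, so a_A = 29.6 + 0.8a_B.
The reaction-function slope is 0.8, so a 20-unit rise in a_B moves a_A by 0.8 × 20 = 16. Ana's best response rises — the actions are strategic complements.

16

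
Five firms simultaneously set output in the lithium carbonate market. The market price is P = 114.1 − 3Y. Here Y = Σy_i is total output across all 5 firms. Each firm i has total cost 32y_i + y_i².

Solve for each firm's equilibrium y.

4.105

A representative firm's profit is π_i = y_i(114.1 − 3Y) − 32y_i − y_i², with Y = y_i + Σ_{j≠i} y_j.
First-order condition: 82.1 − 8y_i − 3Σ_{j≠i} y_j = 0.
Imposing symmetry (y_j = y for all j) turns Σ_{j≠i} y_j into 4y, so 82.1 = 20y and y = 4.105.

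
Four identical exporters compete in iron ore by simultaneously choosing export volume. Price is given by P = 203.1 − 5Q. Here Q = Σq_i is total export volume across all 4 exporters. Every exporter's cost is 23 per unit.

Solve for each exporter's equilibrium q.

A representative exporter's profit is π_i = q_i(203.1 − 5Q) − 23q_i, with Q = q_i + Σ_{j≠i} q_j.
First-order condition: 180.1 − 10q_i − 5Σ_{j≠i} q_j = 0.
In a symmetric equilibrium every exporter chooses the same q, so Σ_{j≠i} q_j = 3q. The condition becomes 180.1 − 25q = 0, giving q = 180.1/25 = 7.204.

7.204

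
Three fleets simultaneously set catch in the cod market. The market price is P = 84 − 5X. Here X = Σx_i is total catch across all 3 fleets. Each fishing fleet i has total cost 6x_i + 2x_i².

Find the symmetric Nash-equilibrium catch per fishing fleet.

A representative fishing fleet's profit is π_i = x_i(84 − 5X) − 6x_i − 2x_i², with X = x_i + Σ_{j≠i} x_j.
First-order condition: 78 − 14x_i − 5Σ_{j≠i} x_j = 0.
In a symmetric equilibrium every fishing fleet chooses the same x, so Σ_{j≠i} x_j = 2x. The condition becomes 78 − 24x = 0, giving x = 78/24 = 3.25.

3.25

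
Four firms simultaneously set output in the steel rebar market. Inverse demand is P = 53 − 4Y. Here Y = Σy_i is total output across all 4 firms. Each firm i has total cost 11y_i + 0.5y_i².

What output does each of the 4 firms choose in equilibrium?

2

A representative firm's profit is π_i = y_i(53 − 4Y) − 11y_i − 0.5y_i², with Y = y_i + Σ_{j≠i} y_j.
First-order condition: 42 − 9y_i − 4Σ_{j≠i} y_j = 0.
Imposing symmetry (y_j = y for all j) turns Σ_{j≠i} y_j into 3y, so 42 = 21y and y = 2.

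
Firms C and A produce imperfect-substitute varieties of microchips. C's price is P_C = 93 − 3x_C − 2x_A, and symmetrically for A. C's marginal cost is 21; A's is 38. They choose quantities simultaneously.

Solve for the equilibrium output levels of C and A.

10.0625, 5.8125

Firm C's profit: π = x_C(93 − 3x_C − 2x_A) − 21x_C.
∂π/∂x_C = 72 − 6x_C − 2x_A = 0 ⇒ x_C = 12 − (1/3)x_A.
Similarly x_A = 55/6 − (1/3)x_C.
Plugging x_A into C's best response: x_C = 12 − (1/3)(55/6 − (1/3)x_C) ⇒ (8/9)x_C = 161/18, so x_C = 10.0625.
Then x_A = 55/6 − (1/3)·10.0625 = 5.8125.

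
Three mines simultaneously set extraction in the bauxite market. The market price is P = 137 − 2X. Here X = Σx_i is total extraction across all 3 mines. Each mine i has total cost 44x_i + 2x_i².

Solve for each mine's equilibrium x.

A representative mine's profit is π_i = x_i(137 − 2X) − 44x_i − 2x_i², with X = x_i + Σ_{j≠i} x_j.
First-order condition: 93 − 8x_i − 2Σ_{j≠i} x_j = 0.
With identical mines, set every x_j = x: then 93 − 8x − 4x = 0, i.e. x = 93/12 = 7.75.

7.75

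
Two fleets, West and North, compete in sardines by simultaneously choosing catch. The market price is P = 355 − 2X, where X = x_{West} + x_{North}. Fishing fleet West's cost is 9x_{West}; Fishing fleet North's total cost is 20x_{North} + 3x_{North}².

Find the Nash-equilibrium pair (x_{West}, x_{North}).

77.5, 18

Fishing fleet West's profit: π = x_{West}(355 − 2(x_{West} + x_{North})) − 9x_{West}.
∂π/∂x_{West} = 346 − 4x_{West} − 2x_{North} = 0, so x_{West} = 86.5 − 0.5x_{North}.
For North: ∂π/∂x_{North} = 335 − 10x_{North} − 2x_{West} = 0 ⇒ x_{North} = 33.5 − 0.2x_{West}.
Plugging x_{North} into West's best response: x_{West} = 86.5 − 0.5(33.5 − 0.2x_{West}) ⇒ 0.9x_{West} = 69.75, so x_{West} = 77.5.
Then x_{North} = 33.5 − 0.2·77.5 = 18.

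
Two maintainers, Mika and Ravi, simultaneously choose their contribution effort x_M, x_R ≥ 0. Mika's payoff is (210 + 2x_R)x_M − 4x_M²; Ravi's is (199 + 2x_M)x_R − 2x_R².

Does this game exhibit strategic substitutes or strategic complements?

strategic complements

Expanding Mika's payoff: 210x_M + 2x_Rx_M − 4x_M².
∂π/∂x_M = 210 + 2x_R − 8x_M = 0, so x_M = 26.25 + 0.25x_R.
The best-response slope dx_M/dx_R = 0.25 > 0: the reaction function is upward-sloping, so the choices are strategic complements.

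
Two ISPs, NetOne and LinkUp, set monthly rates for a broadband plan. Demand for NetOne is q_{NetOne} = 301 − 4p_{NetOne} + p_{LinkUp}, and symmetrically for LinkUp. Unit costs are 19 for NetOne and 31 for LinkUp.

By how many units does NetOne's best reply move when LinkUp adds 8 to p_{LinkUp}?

1

NetOne's profit: π = (p_{NetOne} − 19)(301 − 4p_{NetOne} + p_{LinkUp}).
∂π/∂p_{NetOne} = 377 − 8p_{NetOne} + p_{LinkUp} = 0 ⇒ p_{NetOne} = 47.125 + 0.125p_{LinkUp}.
The reaction-function slope is 0.125, so an 8-unit rise in p_{LinkUp} moves p_{NetOne} by 0.125 × 8 = 1. NetOne's best response rises — the actions are strategic complements.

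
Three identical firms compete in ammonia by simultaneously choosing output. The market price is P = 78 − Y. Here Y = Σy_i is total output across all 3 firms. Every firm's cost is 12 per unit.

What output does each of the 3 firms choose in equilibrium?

A representative firm's profit is π_i = y_i(78 − Y) − 12y_i, with Y = y_i + Σ_{j≠i} y_j.
First-order condition: 66 − 2y_i − Σ_{j≠i} y_j = 0.
In a symmetric equilibrium every firm chooses the same y, so Σ_{j≠i} y_j = 2y. The condition becomes 66 − 4y = 0, giving y = 66/4 = 16.5.

16.5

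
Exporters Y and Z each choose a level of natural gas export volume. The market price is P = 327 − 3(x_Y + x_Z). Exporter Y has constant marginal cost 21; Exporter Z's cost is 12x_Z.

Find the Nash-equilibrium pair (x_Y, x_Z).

33, 36

Exporter Y's profit: π = x_Y(327 − 3(x_Y + x_Z)) − 21x_Y.
∂π/∂x_Y = 306 − 6x_Y − 3x_Z = 0, so x_Y = 51 − 0.5x_Z.
By the same steps for Z: x_Z = 52.5 − 0.5x_Y.
Substituting the second reaction function into the first: x_Y = 51 − 0.5(52.5 − 0.5x_Y), which gives 0.75x_Y = 24.75 ⇒ x_Y = 33.
Then x_Z = 52.5 − 0.5·33 = 36.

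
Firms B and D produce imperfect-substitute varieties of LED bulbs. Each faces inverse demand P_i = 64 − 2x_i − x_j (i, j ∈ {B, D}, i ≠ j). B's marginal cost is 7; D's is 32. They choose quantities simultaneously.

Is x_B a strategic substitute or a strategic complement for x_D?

strategic substitutes

Firm B's profit: π = x_B(64 − 2x_B − x_D) − 7x_B.
∂π/∂x_B = 57 − 4x_B − x_D = 0 ⇒ x_B = 14.25 − 0.25x_D.
The best-response slope dx_B/dx_D = −0.25 < 0: the reaction function is downward-sloping, so the choices are strategic substitutes.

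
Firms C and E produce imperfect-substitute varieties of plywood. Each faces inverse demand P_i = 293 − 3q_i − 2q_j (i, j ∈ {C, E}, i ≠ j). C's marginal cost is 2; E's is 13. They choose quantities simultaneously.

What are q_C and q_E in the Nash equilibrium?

Firm C's profit: π = q_C(293 − 3q_C − 2q_E) − 2q_C.
∂π/∂q_C = 291 − 6q_C − 2q_E = 0 ⇒ q_C = 48.5 − (1/3)q_E.
Similarly q_E = 140/3 − (1/3)q_C.
Solving the two reaction functions simultaneously: (1 − (−1/3)(−1/3))q_C = 48.5 − (1/3)·(140/3), so (8/9)q_C = 593/18 and q_C = 37.0625.
Then q_E = 140/3 − (1/3)·37.0625 = 34.3125.

37.0625, 34.3125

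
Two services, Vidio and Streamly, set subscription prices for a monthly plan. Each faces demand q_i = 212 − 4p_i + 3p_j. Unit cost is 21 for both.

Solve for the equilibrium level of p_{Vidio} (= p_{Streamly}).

Vidio's profit: π = (p_{Vidio} − 21)(212 − 4p_{Vidio} + 3p_{Streamly}).
∂π/∂p_{Vidio} = 296 − 8p_{Vidio} + 3p_{Streamly} = 0 ⇒ p_{Vidio} = 37 + 0.375p_{Streamly}.
Setting p_{Vidio} = p_{Streamly} in the reaction function: p_{Vidio} = 37 + 0.375p_{Vidio}, so p_{Vidio} = 37 / 0.625 = 59.2.

59.2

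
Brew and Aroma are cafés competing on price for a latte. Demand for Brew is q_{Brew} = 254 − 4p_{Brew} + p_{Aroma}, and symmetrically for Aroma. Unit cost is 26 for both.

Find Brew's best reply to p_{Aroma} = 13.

46.375

Brew's profit: π = (p_{Brew} − 26)(254 − 4p_{Brew} + p_{Aroma}).
∂π/∂p_{Brew} = 358 − 8p_{Brew} + p_{Aroma} = 0 ⇒ p_{Brew} = 44.75 + 0.125p_{Aroma}.
At p_{Aroma} = 13: p_{Brew} = 44.75 + 0.125·13 = 46.375.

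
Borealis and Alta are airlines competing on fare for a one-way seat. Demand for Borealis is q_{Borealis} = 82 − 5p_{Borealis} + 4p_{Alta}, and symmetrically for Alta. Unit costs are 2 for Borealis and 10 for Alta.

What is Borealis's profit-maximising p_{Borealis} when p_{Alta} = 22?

Borealis's profit: π = (p_{Borealis} − 2)(82 − 5p_{Borealis} + 4p_{Alta}).
∂π/∂p_{Borealis} = 92 − 10p_{Borealis} + 4p_{Alta} = 0 ⇒ p_{Borealis} = 9.2 + 0.4p_{Alta}.
At p_{Alta} = 22: p_{Borealis} = 9.2 + 0.4·22 = 18.

18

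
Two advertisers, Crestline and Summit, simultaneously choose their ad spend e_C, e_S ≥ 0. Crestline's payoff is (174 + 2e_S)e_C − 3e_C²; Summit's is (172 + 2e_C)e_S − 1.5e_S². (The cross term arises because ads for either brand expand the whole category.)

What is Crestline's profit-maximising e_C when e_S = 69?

Expanding Crestline's payoff: 174e_C + 2e_Se_C − 3e_C².
∂π/∂e_C = 174 + 2e_S − 6e_C = 0, so e_C = 29 + (1/3)e_S.
At e_S = 69: e_C = 29 + (1/3)·69 = 52.

52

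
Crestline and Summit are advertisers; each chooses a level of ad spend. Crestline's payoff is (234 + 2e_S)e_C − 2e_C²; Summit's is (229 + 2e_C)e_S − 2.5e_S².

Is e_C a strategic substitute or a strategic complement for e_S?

Expanding Crestline's payoff: 234e_C + 2e_Se_C − 2e_C².
∂π/∂e_C = 234 + 2e_S − 4e_C = 0, so e_C = 58.5 + 0.5e_S.
The best-response slope de_C/de_S = 0.5 > 0: the reaction function is upward-sloping, so the choices are strategic complements.

strategic complements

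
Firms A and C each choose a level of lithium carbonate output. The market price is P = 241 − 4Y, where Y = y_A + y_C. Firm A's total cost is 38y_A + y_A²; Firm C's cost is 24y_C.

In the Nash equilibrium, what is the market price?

108.875

Firm A's profit: π = y_A(241 − 4(y_A + y_C)) − 38y_A − y_A².
∂π/∂y_A = 203 − 10y_A − 4y_C = 0, so y_A = 20.3 − 0.4y_C.
For C: ∂π/∂y_C = 217 − 8y_C − 4y_A = 0 ⇒ y_C = 27.125 − 0.5y_A.
Plugging y_C into A's best response: y_A = 20.3 − 0.4(27.125 − 0.5y_A) ⇒ 0.8y_A = 9.45, so y_A = 11.8125.
Then y_C = 27.125 − 0.5·11.8125 = 679/32.
Equilibrium price: P = 241 − 4·(1057/32) = 108.875.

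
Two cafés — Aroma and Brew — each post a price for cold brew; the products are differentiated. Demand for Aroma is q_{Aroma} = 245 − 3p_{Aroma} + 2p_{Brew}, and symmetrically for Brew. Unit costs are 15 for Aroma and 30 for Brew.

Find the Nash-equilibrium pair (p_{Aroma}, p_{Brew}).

75.3125, 80.9375

Aroma's profit: π = (p_{Aroma} − 15)(245 − 3p_{Aroma} + 2p_{Brew}).
∂π/∂p_{Aroma} = 290 − 6p_{Aroma} + 2p_{Brew} = 0 ⇒ p_{Aroma} = 145/3 + (1/3)p_{Brew}.
Similarly p_{Brew} = 335/6 + (1/3)p_{Aroma}.
Substituting the second reaction function into the first: p_{Aroma} = 145/3 + (1/3)(335/6 + (1/3)p_{Aroma}), which gives (8/9)p_{Aroma} = 1205/18 ⇒ p_{Aroma} = 75.3125.
Then p_{Brew} = 335/6 + (1/3)·75.3125 = 80.9375.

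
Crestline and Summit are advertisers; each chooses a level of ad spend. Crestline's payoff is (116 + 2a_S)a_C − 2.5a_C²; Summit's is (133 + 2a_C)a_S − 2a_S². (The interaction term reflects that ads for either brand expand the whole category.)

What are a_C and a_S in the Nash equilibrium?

Expanding Crestline's payoff: 116a_C + 2a_Sa_C − 2.5a_C².
∂π/∂a_C = 116 + 2a_S − 5a_C = 0, so a_C = 23.2 + 0.4a_S.
Likewise for Summit: a_S = 33.25 + 0.5a_C.
Plugging a_S into Crestline's best response: a_C = 23.2 + 0.4(33.25 + 0.5a_C) ⇒ 0.8a_C = 36.5, so a_C = 45.625.
Then a_S = 33.25 + 0.5·45.625 = 56.0625.

45.625, 56.0625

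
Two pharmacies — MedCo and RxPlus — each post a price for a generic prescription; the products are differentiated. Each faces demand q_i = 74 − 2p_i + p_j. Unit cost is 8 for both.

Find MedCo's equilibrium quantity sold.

44

MedCo's profit: π = (p_{MedCo} − 8)(74 − 2p_{MedCo} + p_{RxPlus}).
∂π/∂p_{MedCo} = 90 − 4p_{MedCo} + p_{RxPlus} = 0 ⇒ p_{MedCo} = 22.5 + 0.25p_{RxPlus}.
Setting p_{MedCo} = p_{RxPlus} in the reaction function: p_{MedCo} = 22.5 + 0.25p_{MedCo}, so p_{MedCo} = 22.5 / 0.75 = 30.
q_{MedCo} = 74 − 2·30 + 30 = 44.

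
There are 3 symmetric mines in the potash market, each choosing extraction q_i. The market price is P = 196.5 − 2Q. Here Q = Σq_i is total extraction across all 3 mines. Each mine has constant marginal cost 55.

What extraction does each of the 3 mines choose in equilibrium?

17.6875

A representative mine's profit is π_i = q_i(196.5 − 2Q) − 55q_i, with Q = q_i + Σ_{j≠i} q_j.
First-order condition: 141.5 − 4q_i − 2Σ_{j≠i} q_j = 0.
Imposing symmetry (q_j = q for all j) turns Σ_{j≠i} q_j into 2q, so 141.5 = 8q and q = 17.6875.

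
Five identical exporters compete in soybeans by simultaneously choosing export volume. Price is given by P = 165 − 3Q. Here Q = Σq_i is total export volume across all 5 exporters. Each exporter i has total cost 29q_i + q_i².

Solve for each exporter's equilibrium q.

A representative exporter's profit is π_i = q_i(165 − 3Q) − 29q_i − q_i², with Q = q_i + Σ_{j≠i} q_j.
First-order condition: 136 − 8q_i − 3Σ_{j≠i} q_j = 0.
Imposing symmetry (q_j = q for all j) turns Σ_{j≠i} q_j into 4q, so 136 = 20q and q = 6.8.

6.8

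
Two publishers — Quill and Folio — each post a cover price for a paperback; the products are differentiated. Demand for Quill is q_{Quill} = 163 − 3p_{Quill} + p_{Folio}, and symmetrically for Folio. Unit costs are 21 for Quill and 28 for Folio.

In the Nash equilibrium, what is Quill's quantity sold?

74.4

Quill's profit: π = (p_{Quill} − 21)(163 − 3p_{Quill} + p_{Folio}).
∂π/∂p_{Quill} = 226 − 6p_{Quill} + p_{Folio} = 0 ⇒ p_{Quill} = 113/3 + (1/6)p_{Folio}.
Similarly p_{Folio} = 247/6 + (1/6)p_{Quill}.
Solving the two reaction functions simultaneously: (1 − (1/6)(1/6))p_{Quill} = 113/3 + (1/6)·(247/6), so (35/36)p_{Quill} = 1603/36 and p_{Quill} = 45.8.
Then p_{Folio} = 247/6 + (1/6)·45.8 = 48.8.
q_{Quill} = 163 − 3·45.8 + 48.8 = 74.4.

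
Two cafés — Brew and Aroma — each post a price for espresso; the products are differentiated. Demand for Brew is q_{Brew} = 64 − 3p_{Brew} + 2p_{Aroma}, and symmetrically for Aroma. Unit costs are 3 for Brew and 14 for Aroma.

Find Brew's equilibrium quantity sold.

51.9375

Brew's profit: π = (p_{Brew} − 3)(64 − 3p_{Brew} + 2p_{Aroma}).
∂π/∂p_{Brew} = 73 − 6p_{Brew} + 2p_{Aroma} = 0 ⇒ p_{Brew} = 73/6 + (1/3)p_{Aroma}.
Similarly p_{Aroma} = 53/3 + (1/3)p_{Brew}.
Substituting the second reaction function into the first: p_{Brew} = 73/6 + (1/3)(53/3 + (1/3)p_{Brew}), which gives (8/9)p_{Brew} = 325/18 ⇒ p_{Brew} = 20.3125.
Then p_{Aroma} = 53/3 + (1/3)·20.3125 = 24.4375.
q_{Brew} = 64 − 3·20.3125 + 2·24.4375 = 51.9375.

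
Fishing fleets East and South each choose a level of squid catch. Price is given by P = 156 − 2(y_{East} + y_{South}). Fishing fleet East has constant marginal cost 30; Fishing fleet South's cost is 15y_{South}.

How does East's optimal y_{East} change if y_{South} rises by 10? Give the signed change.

Fishing fleet East's profit: π = y_{East}(156 − 2(y_{East} + y_{South})) − 30y_{East}.
∂π/∂y_{East} = 126 − 4y_{East} − 2y_{South} = 0, so y_{East} = 31.5 − 0.5y_{South}.
The reaction-function slope is −0.5, so a 10-unit rise in y_{South} moves y_{East} by −0.5 × 10 = −5. East's best response falls — the actions are strategic substitutes.

-5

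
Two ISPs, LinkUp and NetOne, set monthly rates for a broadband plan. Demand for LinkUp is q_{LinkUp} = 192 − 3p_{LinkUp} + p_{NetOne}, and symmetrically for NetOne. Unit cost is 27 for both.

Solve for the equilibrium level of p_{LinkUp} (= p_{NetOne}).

LinkUp's profit: π = (p_{LinkUp} − 27)(192 − 3p_{LinkUp} + p_{NetOne}).
∂π/∂p_{LinkUp} = 273 − 6p_{LinkUp} + p_{NetOne} = 0 ⇒ p_{LinkUp} = 45.5 + (1/6)p_{NetOne}.
The game is symmetric, so in equilibrium p_{NetOne} = p_{LinkUp}: the reaction function gives (5/6)p_{LinkUp} = 45.5, hence p_{LinkUp} = 54.6.

54.6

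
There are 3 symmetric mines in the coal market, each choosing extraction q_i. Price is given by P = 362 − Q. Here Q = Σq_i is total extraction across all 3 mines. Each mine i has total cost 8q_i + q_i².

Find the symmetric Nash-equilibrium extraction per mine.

59

A representative mine's profit is π_i = q_i(362 − Q) − 8q_i − q_i², with Q = q_i + Σ_{j≠i} q_j.
First-order condition: 354 − 4q_i − Σ_{j≠i} q_j = 0.
Imposing symmetry (q_j = q for all j) turns Σ_{j≠i} q_j into 2q, so 354 = 6q and q = 59.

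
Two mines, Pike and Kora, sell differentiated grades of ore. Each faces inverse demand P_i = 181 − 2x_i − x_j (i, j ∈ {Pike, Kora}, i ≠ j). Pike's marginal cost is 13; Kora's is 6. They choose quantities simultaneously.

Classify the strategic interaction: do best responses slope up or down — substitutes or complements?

Mine Pike's profit: π = x_{Pike}(181 − 2x_{Pike} − x_{Kora}) − 13x_{Pike}.
∂π/∂x_{Pike} = 168 − 4x_{Pike} − x_{Kora} = 0 ⇒ x_{Pike} = 42 − 0.25x_{Kora}.
The best-response slope dx_{Pike}/dx_{Kora} = −0.25 < 0: the reaction function is downward-sloping, so the choices are strategic substitutes.

strategic substitutes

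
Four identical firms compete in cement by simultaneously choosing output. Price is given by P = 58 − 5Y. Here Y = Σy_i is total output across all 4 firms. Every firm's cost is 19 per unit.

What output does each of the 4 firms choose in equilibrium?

1.56

A representative firm's profit is π_i = y_i(58 − 5Y) − 19y_i, with Y = y_i + Σ_{j≠i} y_j.
First-order condition: 39 − 10y_i − 5Σ_{j≠i} y_j = 0.
In a symmetric equilibrium every firm chooses the same y, so Σ_{j≠i} y_j = 3y. The condition becomes 39 − 25y = 0, giving y = 39/25 = 1.56.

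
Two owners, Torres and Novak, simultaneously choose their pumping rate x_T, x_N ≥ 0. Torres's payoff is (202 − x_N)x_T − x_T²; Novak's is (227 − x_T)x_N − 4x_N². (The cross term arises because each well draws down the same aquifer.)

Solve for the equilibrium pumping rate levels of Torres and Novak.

Expanding Torres's payoff: 202x_T − x_Nx_T − x_T².
∂π/∂x_T = 202 − x_N − 2x_T = 0, so x_T = 101 − 0.5x_N.
Likewise for Novak: x_N = 28.375 − 0.125x_T.
Substituting the second reaction function into the first: x_T = 101 − 0.5(28.375 − 0.125x_T), which gives 0.9375x_T = 86.8125 ⇒ x_T = 92.6.
Then x_N = 28.375 − 0.125·92.6 = 16.8.

92.6, 16.8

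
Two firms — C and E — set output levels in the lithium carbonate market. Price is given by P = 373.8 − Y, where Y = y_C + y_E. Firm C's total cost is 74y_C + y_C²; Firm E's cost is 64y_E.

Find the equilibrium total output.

Firm C's profit: π = y_C(373.8 − (y_C + y_E)) − 74y_C − y_C².
∂π/∂y_C = 299.8 − 4y_C − y_E = 0, so y_C = 74.95 − 0.25y_E.
For E: ∂π/∂y_E = 309.8 − 2y_E − y_C = 0 ⇒ y_E = 154.9 − 0.5y_C.
Solving the two reaction functions simultaneously: (1 − (−0.25)(−0.5))y_C = 74.95 − 0.25·154.9, so 0.875y_C = 36.225 and y_C = 41.4.
Then y_E = 154.9 − 0.5·41.4 = 134.2.
Total output: 41.4 + 134.2 = 175.6.

175.6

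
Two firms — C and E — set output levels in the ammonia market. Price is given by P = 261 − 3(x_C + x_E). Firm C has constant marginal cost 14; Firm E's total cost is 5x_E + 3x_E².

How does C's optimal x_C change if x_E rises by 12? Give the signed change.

-6

Firm C's profit: π = x_C(261 − 3(x_C + x_E)) − 14x_C.
∂π/∂x_C = 247 − 6x_C − 3x_E = 0, so x_C = 247/6 − 0.5x_E.
The reaction-function slope is −0.5, so a 12-unit rise in x_E moves x_C by −0.5 × 12 = −6. C's best response falls — the actions are strategic substitutes.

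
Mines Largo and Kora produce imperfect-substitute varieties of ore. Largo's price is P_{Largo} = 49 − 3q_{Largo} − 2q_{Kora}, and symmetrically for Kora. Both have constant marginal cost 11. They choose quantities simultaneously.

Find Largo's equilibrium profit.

67.6875

Mine Largo's profit: π = q_{Largo}(49 − 3q_{Largo} − 2q_{Kora}) − 11q_{Largo}.
∂π/∂q_{Largo} = 38 − 6q_{Largo} − 2q_{Kora} = 0 ⇒ q_{Largo} = 19/3 − (1/3)q_{Kora}.
Setting q_{Largo} = q_{Kora} in the reaction function: q_{Largo} = 19/3 − (1/3)q_{Largo}, so q_{Largo} = (19/3) / (4/3) = 4.75.
P_{Largo} = 49 − 3·4.75 − 2·4.75 = 25.25.
Profit = (25.25 − 11)·4.75 = 67.6875.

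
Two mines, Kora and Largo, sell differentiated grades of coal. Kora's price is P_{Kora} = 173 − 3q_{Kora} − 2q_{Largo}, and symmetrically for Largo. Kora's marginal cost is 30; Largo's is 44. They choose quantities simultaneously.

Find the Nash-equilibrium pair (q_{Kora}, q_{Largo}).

18.75, 15.25

Mine Kora's profit: π = q_{Kora}(173 − 3q_{Kora} − 2q_{Largo}) − 30q_{Kora}.
∂π/∂q_{Kora} = 143 − 6q_{Kora} − 2q_{Largo} = 0 ⇒ q_{Kora} = 143/6 − (1/3)q_{Largo}.
Similarly q_{Largo} = 21.5 − (1/3)q_{Kora}.
Plugging q_{Largo} into Kora's best response: q_{Kora} = 143/6 − (1/3)(21.5 − (1/3)q_{Kora}) ⇒ (8/9)q_{Kora} = 50/3, so q_{Kora} = 18.75.
Then q_{Largo} = 21.5 − (1/3)·18.75 = 15.25.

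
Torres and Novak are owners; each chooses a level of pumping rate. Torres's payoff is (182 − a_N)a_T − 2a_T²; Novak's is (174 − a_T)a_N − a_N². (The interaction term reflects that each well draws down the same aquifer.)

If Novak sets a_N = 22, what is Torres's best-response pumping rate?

Expanding Torres's payoff: 182a_T − a_Na_T − 2a_T².
∂π/∂a_T = 182 − a_N − 4a_T = 0, so a_T = 45.5 − 0.25a_N.
At a_N = 22: a_T = 45.5 − 0.25·22 = 40.

40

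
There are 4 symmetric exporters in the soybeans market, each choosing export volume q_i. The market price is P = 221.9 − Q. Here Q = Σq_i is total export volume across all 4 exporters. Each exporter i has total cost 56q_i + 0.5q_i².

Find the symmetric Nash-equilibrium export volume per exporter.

A representative exporter's profit is π_i = q_i(221.9 − Q) − 56q_i − 0.5q_i², with Q = q_i + Σ_{j≠i} q_j.
First-order condition: 165.9 − 3q_i − Σ_{j≠i} q_j = 0.
With identical exporters, set every q_j = q: then 165.9 − 3q − 3q = 0, i.e. q = 165.9/6 = 27.65.

27.65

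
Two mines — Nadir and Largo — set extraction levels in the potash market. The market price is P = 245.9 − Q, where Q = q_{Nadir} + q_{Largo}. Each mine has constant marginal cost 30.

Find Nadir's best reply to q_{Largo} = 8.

103.95

Mine Nadir's profit: π = q_{Nadir}(245.9 − (q_{Nadir} + q_{Largo})) − 30q_{Nadir}.
∂π/∂q_{Nadir} = 215.9 − 2q_{Nadir} − q_{Largo} = 0, so q_{Nadir} = 107.95 − 0.5q_{Largo}.
At q_{Largo} = 8: q_{Nadir} = 107.95 − 0.5·8 = 103.95.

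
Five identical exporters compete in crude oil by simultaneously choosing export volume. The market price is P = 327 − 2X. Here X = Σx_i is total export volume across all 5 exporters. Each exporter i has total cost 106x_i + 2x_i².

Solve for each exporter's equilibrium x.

A representative exporter's profit is π_i = x_i(327 − 2X) − 106x_i − 2x_i², with X = x_i + Σ_{j≠i} x_j.
First-order condition: 221 − 8x_i − 2Σ_{j≠i} x_j = 0.
With identical exporters, set every x_j = x: then 221 − 8x − 8x = 0, i.e. x = 221/16 = 13.8125.

13.8125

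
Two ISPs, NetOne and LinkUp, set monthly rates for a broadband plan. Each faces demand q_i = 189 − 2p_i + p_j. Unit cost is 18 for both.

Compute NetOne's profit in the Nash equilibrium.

6498

NetOne's profit: π = (p_{NetOne} − 18)(189 − 2p_{NetOne} + p_{LinkUp}).
∂π/∂p_{NetOne} = 225 − 4p_{NetOne} + p_{LinkUp} = 0 ⇒ p_{NetOne} = 56.25 + 0.25p_{LinkUp}.
By symmetry p_{LinkUp} = p_{NetOne}; substituting into the reaction function, 0.75p_{NetOne} = 56.25 and p_{NetOne} = 75.
q_{NetOne} = 189 − 2·75 + 75 = 114.
Profit = (75 − 18)·114 = 6498.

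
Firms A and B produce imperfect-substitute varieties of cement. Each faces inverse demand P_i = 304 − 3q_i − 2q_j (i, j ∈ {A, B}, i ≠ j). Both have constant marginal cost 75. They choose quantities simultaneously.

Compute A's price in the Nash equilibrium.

Firm A's profit: π = q_A(304 − 3q_A − 2q_B) − 75q_A.
∂π/∂q_A = 229 − 6q_A − 2q_B = 0 ⇒ q_A = 229/6 − (1/3)q_B.
By symmetry q_B = q_A; substituting into the reaction function, (4/3)q_A = 229/6 and q_A = 28.625.
P_A = 304 − 3·28.625 − 2·28.625 = 160.875.

160.875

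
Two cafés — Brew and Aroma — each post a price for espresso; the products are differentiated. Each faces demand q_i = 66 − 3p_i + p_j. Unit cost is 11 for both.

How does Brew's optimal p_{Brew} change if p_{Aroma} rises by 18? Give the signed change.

3

Brew's profit: π = (p_{Brew} − 11)(66 − 3p_{Brew} + p_{Aroma}).
∂π/∂p_{Brew} = 99 − 6p_{Brew} + p_{Aroma} = 0 ⇒ p_{Brew} = 16.5 + (1/6)p_{Aroma}.
The reaction-function slope is 1/6, so an 18-unit rise in p_{Aroma} moves p_{Brew} by 1/6 × 18 = 3. Brew's best response rises — the actions are strategic complements.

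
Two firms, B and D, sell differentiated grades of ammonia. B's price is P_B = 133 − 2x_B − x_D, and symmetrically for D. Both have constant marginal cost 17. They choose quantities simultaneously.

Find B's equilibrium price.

Firm B's profit: π = x_B(133 − 2x_B − x_D) − 17x_B.
∂π/∂x_B = 116 − 4x_B − x_D = 0 ⇒ x_B = 29 − 0.25x_D.
Setting x_B = x_D in the reaction function: x_B = 29 − 0.25x_B, so x_B = 29 / 1.25 = 23.2.
P_B = 133 − 2·23.2 − 23.2 = 63.4.

63.4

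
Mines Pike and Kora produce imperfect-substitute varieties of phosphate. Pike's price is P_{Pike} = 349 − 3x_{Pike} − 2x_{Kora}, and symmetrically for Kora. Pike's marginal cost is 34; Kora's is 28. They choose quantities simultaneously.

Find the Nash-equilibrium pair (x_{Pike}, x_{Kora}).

Mine Pike's profit: π = x_{Pike}(349 − 3x_{Pike} − 2x_{Kora}) − 34x_{Pike}.
∂π/∂x_{Pike} = 315 − 6x_{Pike} − 2x_{Kora} = 0 ⇒ x_{Pike} = 52.5 − (1/3)x_{Kora}.
Similarly x_{Kora} = 53.5 − (1/3)x_{Pike}.
Plugging x_{Kora} into Pike's best response: x_{Pike} = 52.5 − (1/3)(53.5 − (1/3)x_{Pike}) ⇒ (8/9)x_{Pike} = 104/3, so x_{Pike} = 39.
Then x_{Kora} = 53.5 − (1/3)·39 = 40.5.

39, 40.5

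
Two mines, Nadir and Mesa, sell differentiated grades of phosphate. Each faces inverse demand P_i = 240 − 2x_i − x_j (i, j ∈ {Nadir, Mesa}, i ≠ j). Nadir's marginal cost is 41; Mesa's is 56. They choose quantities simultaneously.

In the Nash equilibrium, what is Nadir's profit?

3329.28

Mine Nadir's profit: π = x_{Nadir}(240 − 2x_{Nadir} − x_{Mesa}) − 41x_{Nadir}.
∂π/∂x_{Nadir} = 199 − 4x_{Nadir} − x_{Mesa} = 0 ⇒ x_{Nadir} = 49.75 − 0.25x_{Mesa}.
Similarly x_{Mesa} = 46 − 0.25x_{Nadir}.
Substituting the second reaction function into the first: x_{Nadir} = 49.75 − 0.25(46 − 0.25x_{Nadir}), which gives 0.9375x_{Nadir} = 38.25 ⇒ x_{Nadir} = 40.8.
Then x_{Mesa} = 46 − 0.25·40.8 = 35.8.
P_{Nadir} = 240 − 2·40.8 − 35.8 = 122.6.
Profit = (122.6 − 41)·40.8 = 3329.28.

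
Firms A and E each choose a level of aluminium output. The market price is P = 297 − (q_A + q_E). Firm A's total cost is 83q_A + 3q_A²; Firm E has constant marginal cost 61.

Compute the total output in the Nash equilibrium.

124.4

Firm A's profit: π = q_A(297 − (q_A + q_E)) − 83q_A − 3q_A².
∂π/∂q_A = 214 − 8q_A − q_E = 0, so q_A = 26.75 − 0.125q_E.
For E: ∂π/∂q_E = 236 − 2q_E − q_A = 0 ⇒ q_E = 118 − 0.5q_A.
Substituting the second reaction function into the first: q_A = 26.75 − 0.125(118 − 0.5q_A), which gives 0.9375q_A = 12 ⇒ q_A = 12.8.
Then q_E = 118 − 0.5·12.8 = 111.6.
Total output: 12.8 + 111.6 = 124.4.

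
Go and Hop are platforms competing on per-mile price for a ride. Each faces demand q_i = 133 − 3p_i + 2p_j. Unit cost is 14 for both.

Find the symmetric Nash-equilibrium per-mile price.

43.75

Go's profit: π = (p_{Go} − 14)(133 − 3p_{Go} + 2p_{Hop}).
∂π/∂p_{Go} = 175 − 6p_{Go} + 2p_{Hop} = 0 ⇒ p_{Go} = 175/6 + (1/3)p_{Hop}.
Setting p_{Go} = p_{Hop} in the reaction function: p_{Go} = 175/6 + (1/3)p_{Go}, so p_{Go} = (175/6) / (2/3) = 43.75.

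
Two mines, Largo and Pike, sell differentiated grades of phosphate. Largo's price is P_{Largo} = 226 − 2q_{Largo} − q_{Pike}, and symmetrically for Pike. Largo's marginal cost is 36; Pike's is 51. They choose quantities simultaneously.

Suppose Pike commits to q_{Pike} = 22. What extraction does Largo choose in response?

Mine Largo's profit: π = q_{Largo}(226 − 2q_{Largo} − q_{Pike}) − 36q_{Largo}.
∂π/∂q_{Largo} = 190 − 4q_{Largo} − q_{Pike} = 0 ⇒ q_{Largo} = 47.5 − 0.25q_{Pike}.
At q_{Pike} = 22: q_{Largo} = 47.5 − 0.25·22 = 42.

42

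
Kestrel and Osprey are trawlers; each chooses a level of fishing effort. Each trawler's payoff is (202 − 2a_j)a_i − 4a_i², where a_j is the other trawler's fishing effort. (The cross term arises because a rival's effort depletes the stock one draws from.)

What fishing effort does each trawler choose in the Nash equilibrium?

20.2

Kestrel's payoff is (202 − 2a_O)a_K − 4a_K².
∂π/∂a_K = 202 − 2a_O − 8a_K = 0, so a_K = 25.25 − 0.25a_O.
The game is symmetric, so in equilibrium a_O = a_K: the reaction function gives 1.25a_K = 25.25, hence a_K = 20.2.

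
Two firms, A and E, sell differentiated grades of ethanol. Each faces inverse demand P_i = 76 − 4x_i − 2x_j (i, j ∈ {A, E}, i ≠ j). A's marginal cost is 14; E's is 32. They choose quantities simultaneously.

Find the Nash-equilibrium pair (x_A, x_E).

6.8, 3.8

Firm A's profit: π = x_A(76 − 4x_A − 2x_E) − 14x_A.
∂π/∂x_A = 62 − 8x_A − 2x_E = 0 ⇒ x_A = 7.75 − 0.25x_E.
Similarly x_E = 5.5 − 0.25x_A.
Plugging x_E into A's best response: x_A = 7.75 − 0.25(5.5 − 0.25x_A) ⇒ 0.9375x_A = 6.375, so x_A = 6.8.
Then x_E = 5.5 − 0.25·6.8 = 3.8.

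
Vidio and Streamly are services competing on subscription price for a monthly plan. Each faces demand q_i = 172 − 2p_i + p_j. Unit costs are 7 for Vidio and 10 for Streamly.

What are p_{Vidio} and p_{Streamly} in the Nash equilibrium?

Vidio's profit: π = (p_{Vidio} − 7)(172 − 2p_{Vidio} + p_{Streamly}).
∂π/∂p_{Vidio} = 186 − 4p_{Vidio} + p_{Streamly} = 0 ⇒ p_{Vidio} = 46.5 + 0.25p_{Streamly}.
Similarly p_{Streamly} = 48 + 0.25p_{Vidio}.
Plugging p_{Streamly} into Vidio's best response: p_{Vidio} = 46.5 + 0.25(48 + 0.25p_{Vidio}) ⇒ 0.9375p_{Vidio} = 58.5, so p_{Vidio} = 62.4.
Then p_{Streamly} = 48 + 0.25·62.4 = 63.6.

62.4, 63.6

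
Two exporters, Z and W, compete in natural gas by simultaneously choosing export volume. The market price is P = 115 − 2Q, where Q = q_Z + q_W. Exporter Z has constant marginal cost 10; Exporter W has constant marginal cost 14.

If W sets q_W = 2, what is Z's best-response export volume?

25.25

Exporter Z's profit: π = q_Z(115 − 2(q_Z + q_W)) − 10q_Z.
∂π/∂q_Z = 105 − 4q_Z − 2q_W = 0, so q_Z = 26.25 − 0.5q_W.
At q_W = 2: q_Z = 26.25 − 0.5·2 = 25.25.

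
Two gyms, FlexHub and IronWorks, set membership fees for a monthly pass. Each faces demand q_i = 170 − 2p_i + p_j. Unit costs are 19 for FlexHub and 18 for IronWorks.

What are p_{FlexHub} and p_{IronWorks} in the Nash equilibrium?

FlexHub's profit: π = (p_{FlexHub} − 19)(170 − 2p_{FlexHub} + p_{IronWorks}).
∂π/∂p_{FlexHub} = 208 − 4p_{FlexHub} + p_{IronWorks} = 0 ⇒ p_{FlexHub} = 52 + 0.25p_{IronWorks}.
Similarly p_{IronWorks} = 51.5 + 0.25p_{FlexHub}.
Substituting the second reaction function into the first: p_{FlexHub} = 52 + 0.25(51.5 + 0.25p_{FlexHub}), which gives 0.9375p_{FlexHub} = 64.875 ⇒ p_{FlexHub} = 69.2.
Then p_{IronWorks} = 51.5 + 0.25·69.2 = 68.8.

69.2, 68.8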